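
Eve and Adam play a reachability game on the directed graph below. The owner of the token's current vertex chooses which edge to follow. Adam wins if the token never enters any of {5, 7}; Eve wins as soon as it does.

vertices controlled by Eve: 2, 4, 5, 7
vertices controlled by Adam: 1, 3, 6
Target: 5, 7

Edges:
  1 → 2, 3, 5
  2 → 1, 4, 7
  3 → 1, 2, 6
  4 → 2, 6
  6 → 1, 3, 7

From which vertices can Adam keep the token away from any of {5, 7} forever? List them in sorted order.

A0 = {5, 7}
A1: add {2} — 2 (Eve) has 2→7.
A2: add {4} — 4 (Eve) has 4→2.
A3 = A2; e.g. 1 (Adam) can still go to 3. Fixed point.
Eve's attractor = {2, 4, 5, 7}; Adam avoids the target exactly from the complement.

1, 3, 6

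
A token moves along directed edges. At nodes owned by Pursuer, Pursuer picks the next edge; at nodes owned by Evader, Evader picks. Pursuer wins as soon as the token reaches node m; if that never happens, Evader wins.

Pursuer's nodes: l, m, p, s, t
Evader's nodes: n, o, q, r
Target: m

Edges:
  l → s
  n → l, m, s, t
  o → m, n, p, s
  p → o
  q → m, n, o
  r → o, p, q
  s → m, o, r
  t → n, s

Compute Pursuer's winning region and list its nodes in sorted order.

l, m, n, s, t

A0 = {m}
A1: add {s} — s (Pursuer) has s→m.
A2: add {l, t} — l (Pursuer) has l→s; t (Pursuer) has t→s.
A3: add {n} — n (Evader): all of {l, m, s, t} already in.
A4 = A3; e.g. o (Evader) can still go to p. Fixed point.
Pursuer's winning region = {l, m, n, s, t}.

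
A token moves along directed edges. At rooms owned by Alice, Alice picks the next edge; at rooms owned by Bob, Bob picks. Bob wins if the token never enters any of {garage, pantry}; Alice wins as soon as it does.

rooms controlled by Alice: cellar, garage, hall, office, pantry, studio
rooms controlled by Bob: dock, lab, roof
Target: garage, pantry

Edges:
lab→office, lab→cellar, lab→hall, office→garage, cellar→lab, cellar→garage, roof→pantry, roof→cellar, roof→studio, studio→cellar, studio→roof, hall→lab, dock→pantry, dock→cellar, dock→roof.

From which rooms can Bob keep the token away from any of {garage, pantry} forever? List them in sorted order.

A0 = {garage, pantry}
A1: add {cellar, office} — office (Alice) has office→garage; cellar (Alice) has cellar→garage.
A2: add {studio} — studio (Alice) has studio→cellar.
A3: add {roof} — roof (Bob): all of {pantry, cellar, studio} already in.
A4: add {dock} — dock (Bob): all of {pantry, cellar, roof} already in.
A5 = A4; e.g. lab (Bob) can still go to hall. Fixed point.
Alice's attractor = {cellar, dock, garage, office, pantry, roof, studio}; Bob avoids the target exactly from the complement.

hall, lab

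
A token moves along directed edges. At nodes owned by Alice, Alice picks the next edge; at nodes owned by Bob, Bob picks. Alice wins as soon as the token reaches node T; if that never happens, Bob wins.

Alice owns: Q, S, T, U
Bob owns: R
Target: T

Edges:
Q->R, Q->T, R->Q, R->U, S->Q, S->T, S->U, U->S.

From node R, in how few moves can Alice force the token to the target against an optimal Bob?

3

A0 = {T}
A1: add {Q, S} — Q (Alice) has Q→T; S (Alice) has S→T.
A2: add {U} — U (Alice) has U→S.
A3: add {R} — R (Bob): all of {Q, U} already in.
A3 = all vertices. Fixed point.
R enters the attractor at level 3, so Alice can force the target in 3 moves from there.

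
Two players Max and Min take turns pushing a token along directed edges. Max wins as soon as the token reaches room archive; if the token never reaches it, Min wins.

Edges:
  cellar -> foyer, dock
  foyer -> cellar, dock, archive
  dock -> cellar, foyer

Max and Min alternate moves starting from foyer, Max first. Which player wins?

Track states (vertex, player-to-move).
A0 = {(archive,Max), (archive,Min)}
A1: add {(foyer,Max)}.
(foyer,Max) ∈ A1 ⇒ Max forces the target.

Max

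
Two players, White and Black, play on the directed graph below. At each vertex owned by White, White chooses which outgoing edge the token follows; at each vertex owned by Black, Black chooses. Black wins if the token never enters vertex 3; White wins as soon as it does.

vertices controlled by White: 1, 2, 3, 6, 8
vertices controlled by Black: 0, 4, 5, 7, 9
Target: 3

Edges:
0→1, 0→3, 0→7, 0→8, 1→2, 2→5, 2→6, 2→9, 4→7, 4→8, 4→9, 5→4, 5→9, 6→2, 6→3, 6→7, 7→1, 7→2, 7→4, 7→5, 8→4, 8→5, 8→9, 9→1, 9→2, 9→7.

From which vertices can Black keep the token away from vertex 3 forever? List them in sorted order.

0, 4, 5, 7, 8, 9

A0 = {3}
A1: add {6} — 6 (White) has 6→3.
A2: add {2} — 2 (White) has 2→6.
A3: add {1} — 1 (White) has 1→2.
A4 = A3; e.g. 0 (Black) can still go to 7. Fixed point.
White's attractor = {1, 2, 3, 6}; Black avoids the target exactly from the complement.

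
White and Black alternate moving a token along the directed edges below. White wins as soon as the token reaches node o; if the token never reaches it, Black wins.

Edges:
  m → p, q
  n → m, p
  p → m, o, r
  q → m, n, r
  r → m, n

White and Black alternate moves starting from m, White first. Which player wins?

Track states (vertex, player-to-move).
A0 = {(o,White), (o,Black)}
A1: add {(p,White)}.
A2 = A1; e.g. (m,White) stays out. (m,White) never enters ⇒ Black avoids the target.

Black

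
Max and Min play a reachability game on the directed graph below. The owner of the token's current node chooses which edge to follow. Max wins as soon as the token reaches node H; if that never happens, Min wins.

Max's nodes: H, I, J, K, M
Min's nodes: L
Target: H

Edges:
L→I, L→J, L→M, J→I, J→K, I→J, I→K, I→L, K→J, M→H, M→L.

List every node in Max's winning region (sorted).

A0 = {H}
A1: add {M} — M (Max) has M→H.
A2 = A1; e.g. I (Max) has no edge into A1. Fixed point.
Max's winning region = {H, M}.

H, M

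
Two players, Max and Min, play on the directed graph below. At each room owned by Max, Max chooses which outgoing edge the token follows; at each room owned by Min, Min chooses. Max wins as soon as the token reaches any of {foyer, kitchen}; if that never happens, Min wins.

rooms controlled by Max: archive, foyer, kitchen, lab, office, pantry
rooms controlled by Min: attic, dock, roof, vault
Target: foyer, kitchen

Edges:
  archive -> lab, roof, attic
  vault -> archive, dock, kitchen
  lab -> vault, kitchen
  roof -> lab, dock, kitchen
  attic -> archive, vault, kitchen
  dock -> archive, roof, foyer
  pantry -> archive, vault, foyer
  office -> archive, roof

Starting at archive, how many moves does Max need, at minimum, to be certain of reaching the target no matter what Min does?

A0 = {foyer, kitchen}
A1: add {lab, pantry} — lab (Max) has lab→kitchen; pantry (Max) has pantry→foyer.
A2: add {archive} — archive (Max) has archive→lab.
archive enters the attractor at level 2, so Max can force the target in 2 moves from there.

2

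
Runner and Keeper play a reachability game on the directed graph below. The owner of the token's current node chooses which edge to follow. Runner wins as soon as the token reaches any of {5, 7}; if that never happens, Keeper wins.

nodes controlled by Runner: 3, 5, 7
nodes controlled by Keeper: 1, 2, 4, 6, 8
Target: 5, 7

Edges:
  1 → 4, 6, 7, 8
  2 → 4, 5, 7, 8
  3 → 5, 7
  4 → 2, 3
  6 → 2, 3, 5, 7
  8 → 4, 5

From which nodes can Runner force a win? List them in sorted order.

A0 = {5, 7}
A1: add {3} — 3 (Runner) has 3→5.
A2 = A1; e.g. 1 (Keeper) can still go to 4. Fixed point.
Runner's winning region = {3, 5, 7}.

3, 5, 7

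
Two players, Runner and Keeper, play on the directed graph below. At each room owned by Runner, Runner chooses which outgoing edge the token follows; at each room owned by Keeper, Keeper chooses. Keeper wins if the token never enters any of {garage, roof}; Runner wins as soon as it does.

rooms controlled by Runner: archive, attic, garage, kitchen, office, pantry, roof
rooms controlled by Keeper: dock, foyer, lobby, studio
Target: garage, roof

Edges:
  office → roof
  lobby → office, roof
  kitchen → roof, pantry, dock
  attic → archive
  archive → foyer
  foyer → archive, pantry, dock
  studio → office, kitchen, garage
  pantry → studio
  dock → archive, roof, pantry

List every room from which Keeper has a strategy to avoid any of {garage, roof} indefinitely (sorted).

archive, attic, dock, foyer

A0 = {garage, roof}
A1: add {kitchen, office} — office (Runner) has office→roof; kitchen (Runner) has kitchen→roof.
A2: add {lobby, studio} — lobby (Keeper): all of {office, roof} already in; studio (Keeper): all of {office, kitchen, garage} already in.
A3: add {pantry} — pantry (Runner) has pantry→studio.
A4 = A3; e.g. attic (Runner) has no edge into A3. Fixed point.
Runner's attractor = {garage, kitchen, lobby, office, pantry, roof, studio}; Keeper avoids the target exactly from the complement.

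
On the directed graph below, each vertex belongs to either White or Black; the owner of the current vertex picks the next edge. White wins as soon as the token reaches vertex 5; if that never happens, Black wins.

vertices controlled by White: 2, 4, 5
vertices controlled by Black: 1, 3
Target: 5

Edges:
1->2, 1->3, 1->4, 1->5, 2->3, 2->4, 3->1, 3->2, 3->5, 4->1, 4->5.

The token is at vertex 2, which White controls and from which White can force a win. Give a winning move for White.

A0 = {5}
A1: add {4} — 4 (White) has 4→5.
A2: add {2} — 2 (White) has 2→4.
A3 = A2; e.g. 1 (Black) can still go to 3. Fixed point.
From 2, successor 4 is in the attractor (rank 1); the other successor 3 is not.

4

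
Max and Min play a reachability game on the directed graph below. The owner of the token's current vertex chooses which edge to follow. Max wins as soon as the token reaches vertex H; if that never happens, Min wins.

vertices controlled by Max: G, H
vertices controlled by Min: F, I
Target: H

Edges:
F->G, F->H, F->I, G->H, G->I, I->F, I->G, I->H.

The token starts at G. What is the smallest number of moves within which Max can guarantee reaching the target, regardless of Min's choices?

A0 = {H}
A1: add {G} — G (Max) has G→H.
A2 = A1; e.g. F (Min) can still go to I. Fixed point.
G enters the attractor at level 1, so Max can force the target in 1 move from there.

1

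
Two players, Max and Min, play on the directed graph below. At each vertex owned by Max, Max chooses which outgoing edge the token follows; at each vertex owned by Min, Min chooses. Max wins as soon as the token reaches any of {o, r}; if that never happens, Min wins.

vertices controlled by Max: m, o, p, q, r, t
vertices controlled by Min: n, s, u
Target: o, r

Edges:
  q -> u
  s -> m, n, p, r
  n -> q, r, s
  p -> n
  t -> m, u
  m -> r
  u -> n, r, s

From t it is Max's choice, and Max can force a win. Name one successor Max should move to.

A0 = {o, r}
A1: add {m} — m (Max) has m→r.
A2: add {t} — t (Max) has t→m.
A3 = A2; e.g. n (Min) can still go to q. Fixed point.
From t, successor m is in the attractor (rank 1); the other successor u is not.

m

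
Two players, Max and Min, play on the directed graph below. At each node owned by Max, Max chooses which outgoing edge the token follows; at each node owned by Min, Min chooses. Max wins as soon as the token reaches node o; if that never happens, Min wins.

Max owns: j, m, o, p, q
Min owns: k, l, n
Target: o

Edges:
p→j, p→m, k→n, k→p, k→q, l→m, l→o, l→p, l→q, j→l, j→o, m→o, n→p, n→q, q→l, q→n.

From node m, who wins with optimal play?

A0 = {o}
A1: add {j, m} — j (Max) has j→o; m (Max) has m→o.
m ∈ A1, so Max can force the target.

Max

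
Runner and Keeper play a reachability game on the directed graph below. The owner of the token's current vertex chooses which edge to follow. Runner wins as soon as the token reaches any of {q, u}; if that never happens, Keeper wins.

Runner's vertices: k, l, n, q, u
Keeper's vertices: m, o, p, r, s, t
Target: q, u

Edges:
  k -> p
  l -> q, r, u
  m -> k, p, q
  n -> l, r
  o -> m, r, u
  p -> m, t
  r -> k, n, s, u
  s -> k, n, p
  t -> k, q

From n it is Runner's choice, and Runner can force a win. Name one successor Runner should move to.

A0 = {q, u}
A1: add {l} — l (Runner) has l→q.
A2: add {n} — n (Runner) has n→l.
A3 = A2; e.g. k (Runner) has no edge into A2. Fixed point.
From n, successor l is in the attractor (rank 1); the other successor r is not.

l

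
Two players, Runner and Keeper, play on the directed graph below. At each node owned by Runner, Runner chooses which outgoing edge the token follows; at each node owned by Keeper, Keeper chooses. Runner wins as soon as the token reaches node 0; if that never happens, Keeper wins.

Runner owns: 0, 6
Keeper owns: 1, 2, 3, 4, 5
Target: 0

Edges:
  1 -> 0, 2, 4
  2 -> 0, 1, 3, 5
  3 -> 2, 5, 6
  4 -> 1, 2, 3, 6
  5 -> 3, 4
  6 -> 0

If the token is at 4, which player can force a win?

Keeper

A0 = {0}
A1: add {6} — 6 (Runner) has 6→0.
A2 = A1; e.g. 1 (Keeper) can still go to 2. Fixed point.
4 never enters the attractor, so Keeper can avoid the target forever.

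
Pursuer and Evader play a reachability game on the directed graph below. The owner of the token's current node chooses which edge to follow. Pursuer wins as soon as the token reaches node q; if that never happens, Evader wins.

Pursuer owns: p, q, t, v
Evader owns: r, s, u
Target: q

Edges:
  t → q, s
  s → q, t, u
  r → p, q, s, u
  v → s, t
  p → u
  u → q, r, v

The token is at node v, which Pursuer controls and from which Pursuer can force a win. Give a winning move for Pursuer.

t

A0 = {q}
A1: add {t} — t (Pursuer) has t→q.
A2: add {v} — v (Pursuer) has v→t.
A3 = A2; e.g. p (Pursuer) has no edge into A2. Fixed point.
From v, successor t is in the attractor (rank 1); the other successor s is not.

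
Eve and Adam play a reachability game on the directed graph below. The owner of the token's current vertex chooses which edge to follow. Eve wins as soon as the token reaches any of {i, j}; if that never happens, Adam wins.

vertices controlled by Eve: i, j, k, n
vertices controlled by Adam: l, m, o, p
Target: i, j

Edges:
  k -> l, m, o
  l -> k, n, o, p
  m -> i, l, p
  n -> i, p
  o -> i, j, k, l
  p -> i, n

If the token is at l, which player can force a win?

Adam

A0 = {i, j}
A1: add {n} — n (Eve) has n→i.
A2: add {p} — p (Adam): all of {i, n} already in.
A3 = A2; e.g. k (Eve) has no edge into A2. Fixed point.
l never enters the attractor, so Adam can avoid the target forever.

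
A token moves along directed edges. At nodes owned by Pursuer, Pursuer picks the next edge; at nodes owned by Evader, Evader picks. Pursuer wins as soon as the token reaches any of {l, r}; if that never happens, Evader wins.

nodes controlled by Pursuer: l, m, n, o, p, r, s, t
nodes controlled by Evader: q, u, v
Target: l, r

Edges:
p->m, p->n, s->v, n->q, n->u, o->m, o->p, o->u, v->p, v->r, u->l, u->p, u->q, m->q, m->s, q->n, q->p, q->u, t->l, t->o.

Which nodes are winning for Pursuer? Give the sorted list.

A0 = {l, r}
A1: add {t} — t (Pursuer) has t→l.
A2 = A1; e.g. m (Pursuer) has no edge into A1. Fixed point.
Pursuer's winning region = {l, r, t}.

l, r, t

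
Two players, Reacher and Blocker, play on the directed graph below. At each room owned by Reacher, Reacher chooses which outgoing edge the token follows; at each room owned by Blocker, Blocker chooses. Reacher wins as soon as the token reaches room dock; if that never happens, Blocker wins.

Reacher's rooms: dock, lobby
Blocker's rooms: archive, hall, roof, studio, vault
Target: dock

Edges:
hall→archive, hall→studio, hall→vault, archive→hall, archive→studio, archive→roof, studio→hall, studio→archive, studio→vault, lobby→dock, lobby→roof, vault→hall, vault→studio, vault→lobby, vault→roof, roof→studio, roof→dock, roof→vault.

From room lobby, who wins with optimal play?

A0 = {dock}
A1: add {lobby} — lobby (Reacher) has lobby→dock.
A2 = A1; e.g. hall (Blocker) can still go to archive. Fixed point.
lobby ∈ A1, so Reacher can force the target.

Reacher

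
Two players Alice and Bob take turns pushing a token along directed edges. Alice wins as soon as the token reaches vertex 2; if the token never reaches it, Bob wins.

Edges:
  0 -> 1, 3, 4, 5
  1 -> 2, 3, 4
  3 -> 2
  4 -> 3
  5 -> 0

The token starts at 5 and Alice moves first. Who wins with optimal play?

Bob

Track states (vertex, player-to-move).
A0 = {(2,Alice), (2,Bob)}
A1: add {(1,Alice), (3,Alice), (3,Bob)}.
A2: add {(0,Alice), (4,Alice), (4,Bob)}.
A3: add {(1,Bob), (5,Bob)}.
A4 = A3; e.g. (0,Bob) stays out. (5,Alice) never enters ⇒ Bob avoids the target.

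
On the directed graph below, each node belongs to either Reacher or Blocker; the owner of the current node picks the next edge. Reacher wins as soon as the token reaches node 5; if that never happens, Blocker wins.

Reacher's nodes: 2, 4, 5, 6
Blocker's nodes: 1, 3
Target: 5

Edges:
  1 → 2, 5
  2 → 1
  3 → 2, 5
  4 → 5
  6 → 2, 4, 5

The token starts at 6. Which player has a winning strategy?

A0 = {5}
A1: add {4, 6} — 4 (Reacher) has 4→5; 6 (Reacher) has 6→5.
A2 = A1; e.g. 1 (Blocker) can still go to 2. Fixed point.
6 ∈ A1, so Reacher can force the target.

Reacher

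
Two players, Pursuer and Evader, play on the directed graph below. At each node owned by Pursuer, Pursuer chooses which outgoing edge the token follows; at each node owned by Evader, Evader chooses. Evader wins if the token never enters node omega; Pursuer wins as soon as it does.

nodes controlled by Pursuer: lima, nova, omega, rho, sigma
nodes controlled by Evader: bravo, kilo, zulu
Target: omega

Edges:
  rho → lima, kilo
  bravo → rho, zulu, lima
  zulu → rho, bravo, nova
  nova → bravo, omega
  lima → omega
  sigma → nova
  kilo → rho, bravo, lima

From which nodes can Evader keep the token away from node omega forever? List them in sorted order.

bravo, kilo, zulu

A0 = {omega}
A1: add {lima, nova} — nova (Pursuer) has nova→omega; lima (Pursuer) has lima→omega.
A2: add {rho, sigma} — rho (Pursuer) has rho→lima; sigma (Pursuer) has sigma→nova.
A3 = A2; e.g. bravo (Evader) can still go to zulu. Fixed point.
Pursuer's attractor = {lima, nova, omega, rho, sigma}; Evader avoids the target exactly from the complement.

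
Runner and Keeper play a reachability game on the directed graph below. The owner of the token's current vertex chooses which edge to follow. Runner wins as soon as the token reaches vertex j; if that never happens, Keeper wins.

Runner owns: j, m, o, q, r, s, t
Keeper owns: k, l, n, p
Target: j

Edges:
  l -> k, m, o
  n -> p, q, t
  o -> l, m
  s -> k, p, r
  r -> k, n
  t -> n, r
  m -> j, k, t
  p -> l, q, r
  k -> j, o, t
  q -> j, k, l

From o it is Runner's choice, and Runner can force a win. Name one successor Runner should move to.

m

A0 = {j}
A1: add {m, q} — m (Runner) has m→j; q (Runner) has q→j.
A2: add {o} — o (Runner) has o→m.
A3 = A2; e.g. k (Keeper) can still go to t. Fixed point.
From o, successor m is in the attractor (rank 1); the other successor l is not.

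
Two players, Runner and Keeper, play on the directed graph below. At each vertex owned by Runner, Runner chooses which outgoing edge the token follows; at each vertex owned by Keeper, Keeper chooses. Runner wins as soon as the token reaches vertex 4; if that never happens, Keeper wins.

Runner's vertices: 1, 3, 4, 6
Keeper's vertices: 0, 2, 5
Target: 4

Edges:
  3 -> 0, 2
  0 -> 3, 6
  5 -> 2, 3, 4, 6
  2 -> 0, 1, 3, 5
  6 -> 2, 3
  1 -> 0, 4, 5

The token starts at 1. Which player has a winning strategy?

Runner

A0 = {4}
A1: add {1} — 1 (Runner) has 1→4.
A2 = A1; e.g. 0 (Keeper) can still go to 3. Fixed point.
1 ∈ A1, so Runner can force the target.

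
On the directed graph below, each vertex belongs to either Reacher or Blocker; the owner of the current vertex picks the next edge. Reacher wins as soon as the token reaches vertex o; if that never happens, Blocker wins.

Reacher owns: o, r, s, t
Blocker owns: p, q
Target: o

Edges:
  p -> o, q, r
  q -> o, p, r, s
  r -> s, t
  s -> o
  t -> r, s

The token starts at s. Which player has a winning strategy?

Reacher

A0 = {o}
A1: add {s} — s (Reacher) has s→o.
s ∈ A1, so Reacher can force the target.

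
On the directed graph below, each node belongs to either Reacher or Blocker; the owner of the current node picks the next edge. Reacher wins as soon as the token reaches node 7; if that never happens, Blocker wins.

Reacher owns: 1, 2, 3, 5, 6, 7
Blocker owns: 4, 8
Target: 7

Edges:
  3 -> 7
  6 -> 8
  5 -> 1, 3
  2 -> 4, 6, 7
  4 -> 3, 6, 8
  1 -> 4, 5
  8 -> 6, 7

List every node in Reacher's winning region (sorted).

A0 = {7}
A1: add {2, 3} — 2 (Reacher) has 2→7; 3 (Reacher) has 3→7.
A2: add {5} — 5 (Reacher) has 5→3.
A3: add {1} — 1 (Reacher) has 1→5.
A4 = A3; e.g. 4 (Blocker) can still go to 6. Fixed point.
Reacher's winning region = {1, 2, 3, 5, 7}.

1, 2, 3, 5, 7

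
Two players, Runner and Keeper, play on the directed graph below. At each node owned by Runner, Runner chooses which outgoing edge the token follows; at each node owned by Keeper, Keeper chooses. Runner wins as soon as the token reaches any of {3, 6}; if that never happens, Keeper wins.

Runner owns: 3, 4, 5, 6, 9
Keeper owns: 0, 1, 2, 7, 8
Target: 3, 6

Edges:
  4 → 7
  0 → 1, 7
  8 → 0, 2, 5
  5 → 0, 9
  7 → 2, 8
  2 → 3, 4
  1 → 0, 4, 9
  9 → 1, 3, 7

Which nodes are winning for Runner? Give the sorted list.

3, 5, 6, 9

A0 = {3, 6}
A1: add {9} — 9 (Runner) has 9→3.
A2: add {5} — 5 (Runner) has 5→9.
A3 = A2; e.g. 0 (Keeper) can still go to 1. Fixed point.
Runner's winning region = {3, 5, 6, 9}.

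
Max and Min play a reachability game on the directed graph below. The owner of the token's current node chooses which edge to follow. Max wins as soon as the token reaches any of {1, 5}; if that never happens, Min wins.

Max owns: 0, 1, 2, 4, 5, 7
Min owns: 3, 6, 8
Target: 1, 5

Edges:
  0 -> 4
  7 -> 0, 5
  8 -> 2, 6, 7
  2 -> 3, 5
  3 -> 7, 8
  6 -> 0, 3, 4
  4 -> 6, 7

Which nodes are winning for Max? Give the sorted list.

0, 1, 2, 4, 5, 7

A0 = {1, 5}
A1: add {2, 7} — 2 (Max) has 2→5; 7 (Max) has 7→5.
A2: add {4} — 4 (Max) has 4→7.
A3: add {0} — 0 (Max) has 0→4.
A4 = A3; e.g. 3 (Min) can still go to 8. Fixed point.
Max's winning region = {0, 1, 2, 4, 5, 7}.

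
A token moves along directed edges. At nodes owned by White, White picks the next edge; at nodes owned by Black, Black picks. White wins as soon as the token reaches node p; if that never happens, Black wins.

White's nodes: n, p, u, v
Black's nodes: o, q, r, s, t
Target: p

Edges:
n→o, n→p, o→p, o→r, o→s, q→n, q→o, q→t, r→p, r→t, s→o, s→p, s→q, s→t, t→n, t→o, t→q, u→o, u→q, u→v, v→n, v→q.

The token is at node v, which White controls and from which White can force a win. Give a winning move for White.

n

A0 = {p}
A1: add {n} — n (White) has n→p.
A2: add {v} — v (White) has v→n.
A3: add {u} — u (White) has u→v.
A4 = A3; e.g. o (Black) can still go to r. Fixed point.
From v, successor n is in the attractor (rank 1); the other successor q is not.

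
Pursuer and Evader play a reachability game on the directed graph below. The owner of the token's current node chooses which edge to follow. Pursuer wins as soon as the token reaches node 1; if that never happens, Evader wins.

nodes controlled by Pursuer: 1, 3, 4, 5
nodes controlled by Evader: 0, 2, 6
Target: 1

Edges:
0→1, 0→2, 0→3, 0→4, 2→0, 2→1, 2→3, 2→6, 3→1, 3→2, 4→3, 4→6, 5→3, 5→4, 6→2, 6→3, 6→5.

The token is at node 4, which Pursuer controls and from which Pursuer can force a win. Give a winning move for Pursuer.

A0 = {1}
A1: add {3} — 3 (Pursuer) has 3→1.
A2: add {4, 5} — 4 (Pursuer) has 4→3; 5 (Pursuer) has 5→3.
A3 = A2; e.g. 0 (Evader) can still go to 2. Fixed point.
From 4, successor 3 is in the attractor (rank 1); the other successor 6 is not.

3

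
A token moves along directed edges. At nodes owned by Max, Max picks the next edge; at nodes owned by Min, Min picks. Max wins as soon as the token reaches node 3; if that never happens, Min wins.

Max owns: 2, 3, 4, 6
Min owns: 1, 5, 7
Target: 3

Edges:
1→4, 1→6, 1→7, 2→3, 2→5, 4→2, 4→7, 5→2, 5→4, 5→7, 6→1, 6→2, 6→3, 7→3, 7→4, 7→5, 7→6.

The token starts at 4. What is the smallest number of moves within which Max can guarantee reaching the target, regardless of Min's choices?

2

A0 = {3}
A1: add {2, 6} — 2 (Max) has 2→3; 6 (Max) has 6→3.
A2: add {4} — 4 (Max) has 4→2.
A3 = A2; e.g. 1 (Min) can still go to 7. Fixed point.
4 enters the attractor at level 2, so Max can force the target in 2 moves from there.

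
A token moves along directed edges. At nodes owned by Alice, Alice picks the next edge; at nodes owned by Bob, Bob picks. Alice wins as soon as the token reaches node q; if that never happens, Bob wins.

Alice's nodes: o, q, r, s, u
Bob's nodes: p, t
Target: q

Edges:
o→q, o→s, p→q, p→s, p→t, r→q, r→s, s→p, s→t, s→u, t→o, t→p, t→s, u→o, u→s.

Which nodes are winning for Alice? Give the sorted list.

o, q, r, s, u

A0 = {q}
A1: add {o, r} — o (Alice) has o→q; r (Alice) has r→q.
A2: add {u} — u (Alice) has u→o.
A3: add {s} — s (Alice) has s→u.
A4 = A3; e.g. p (Bob) can still go to t. Fixed point.
Alice's winning region = {o, q, r, s, u}.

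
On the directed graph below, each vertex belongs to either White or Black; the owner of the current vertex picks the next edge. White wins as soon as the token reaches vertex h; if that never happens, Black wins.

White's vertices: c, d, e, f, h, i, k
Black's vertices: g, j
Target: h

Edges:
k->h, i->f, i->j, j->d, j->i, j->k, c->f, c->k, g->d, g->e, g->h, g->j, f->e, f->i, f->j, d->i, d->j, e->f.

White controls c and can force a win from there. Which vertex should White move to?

A0 = {h}
A1: add {k} — k (White) has k→h.
A2: add {c} — c (White) has c→k.
A3 = A2; e.g. d (White) has no edge into A2. Fixed point.
From c, successor k is in the attractor (rank 1); the other successor f is not.

k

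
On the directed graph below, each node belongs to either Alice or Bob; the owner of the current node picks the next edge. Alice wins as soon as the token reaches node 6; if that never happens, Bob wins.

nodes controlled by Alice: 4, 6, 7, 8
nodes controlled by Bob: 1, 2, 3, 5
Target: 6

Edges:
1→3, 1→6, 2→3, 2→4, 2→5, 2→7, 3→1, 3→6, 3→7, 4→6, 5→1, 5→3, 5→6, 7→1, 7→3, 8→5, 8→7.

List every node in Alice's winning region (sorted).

4, 6

A0 = {6}
A1: add {4} — 4 (Alice) has 4→6.
A2 = A1; e.g. 1 (Bob) can still go to 3. Fixed point.
Alice's winning region = {4, 6}.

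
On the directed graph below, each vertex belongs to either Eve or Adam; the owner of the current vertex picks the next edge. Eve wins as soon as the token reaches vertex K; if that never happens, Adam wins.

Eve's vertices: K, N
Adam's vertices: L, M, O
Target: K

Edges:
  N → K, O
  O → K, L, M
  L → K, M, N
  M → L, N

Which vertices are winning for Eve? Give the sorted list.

A0 = {K}
A1: add {N} — N (Eve) has N→K.
A2 = A1; e.g. L (Adam) can still go to M. Fixed point.
Eve's winning region = {K, N}.

K, N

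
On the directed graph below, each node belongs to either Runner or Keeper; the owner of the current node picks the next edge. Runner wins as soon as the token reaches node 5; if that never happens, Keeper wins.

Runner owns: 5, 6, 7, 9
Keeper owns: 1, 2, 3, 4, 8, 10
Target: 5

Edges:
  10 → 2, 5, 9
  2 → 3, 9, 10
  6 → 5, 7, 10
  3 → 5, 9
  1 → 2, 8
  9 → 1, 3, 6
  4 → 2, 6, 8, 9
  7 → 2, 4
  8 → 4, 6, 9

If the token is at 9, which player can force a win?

A0 = {5}
A1: add {6} — 6 (Runner) has 6→5.
A2: add {9} — 9 (Runner) has 9→6.
9 ∈ A2, so Runner can force the target.

Runner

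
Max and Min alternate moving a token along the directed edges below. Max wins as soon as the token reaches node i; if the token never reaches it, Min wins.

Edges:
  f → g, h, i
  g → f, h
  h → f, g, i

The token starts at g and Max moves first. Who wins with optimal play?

Track states (vertex, player-to-move).
A0 = {(i,Max), (i,Min)}
A1: add {(f,Max), (h,Max)}.
A2: add {(g,Min)}.
A3 = A2; e.g. (f,Min) stays out. (g,Max) never enters ⇒ Min avoids the target.

Min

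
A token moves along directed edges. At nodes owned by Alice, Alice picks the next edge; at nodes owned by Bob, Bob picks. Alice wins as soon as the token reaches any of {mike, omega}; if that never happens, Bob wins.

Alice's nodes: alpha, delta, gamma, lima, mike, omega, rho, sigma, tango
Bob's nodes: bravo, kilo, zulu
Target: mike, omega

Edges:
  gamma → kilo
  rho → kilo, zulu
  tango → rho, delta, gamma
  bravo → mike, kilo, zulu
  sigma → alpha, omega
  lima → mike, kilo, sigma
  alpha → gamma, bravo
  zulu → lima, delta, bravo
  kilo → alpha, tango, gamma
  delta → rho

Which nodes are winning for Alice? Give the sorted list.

lima, mike, omega, sigma

A0 = {mike, omega}
A1: add {lima, sigma} — lima (Alice) has lima→mike; sigma (Alice) has sigma→omega.
A2 = A1; e.g. rho (Alice) has no edge into A1. Fixed point.
Alice's winning region = {lima, mike, omega, sigma}.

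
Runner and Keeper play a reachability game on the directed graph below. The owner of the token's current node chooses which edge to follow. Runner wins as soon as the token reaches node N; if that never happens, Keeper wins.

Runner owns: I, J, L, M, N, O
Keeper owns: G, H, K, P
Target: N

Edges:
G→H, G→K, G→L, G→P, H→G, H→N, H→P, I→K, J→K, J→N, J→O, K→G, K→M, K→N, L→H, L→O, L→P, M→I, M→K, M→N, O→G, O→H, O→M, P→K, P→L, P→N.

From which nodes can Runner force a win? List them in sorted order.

J, L, M, N, O

A0 = {N}
A1: add {J, M} — J (Runner) has J→N; M (Runner) has M→N.
A2: add {O} — O (Runner) has O→M.
A3: add {L} — L (Runner) has L→O.
A4 = A3; e.g. G (Keeper) can still go to H. Fixed point.
Runner's winning region = {J, L, M, N, O}.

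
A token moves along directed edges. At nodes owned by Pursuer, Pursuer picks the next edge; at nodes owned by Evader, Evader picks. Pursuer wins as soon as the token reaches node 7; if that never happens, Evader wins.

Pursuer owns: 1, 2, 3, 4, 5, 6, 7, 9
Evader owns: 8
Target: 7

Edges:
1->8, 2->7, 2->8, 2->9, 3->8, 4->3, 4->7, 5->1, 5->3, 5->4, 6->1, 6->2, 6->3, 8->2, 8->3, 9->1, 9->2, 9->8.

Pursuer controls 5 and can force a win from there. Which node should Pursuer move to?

A0 = {7}
A1: add {2, 4} — 2 (Pursuer) has 2→7; 4 (Pursuer) has 4→7.
A2: add {5, 6, 9} — 5 (Pursuer) has 5→4; 6 (Pursuer) has 6→2; 9 (Pursuer) has 9→2.
A3 = A2; e.g. 1 (Pursuer) has no edge into A2. Fixed point.
From 5, successor 4 is in the attractor (rank 1); the other successors 1, 3 are not.

4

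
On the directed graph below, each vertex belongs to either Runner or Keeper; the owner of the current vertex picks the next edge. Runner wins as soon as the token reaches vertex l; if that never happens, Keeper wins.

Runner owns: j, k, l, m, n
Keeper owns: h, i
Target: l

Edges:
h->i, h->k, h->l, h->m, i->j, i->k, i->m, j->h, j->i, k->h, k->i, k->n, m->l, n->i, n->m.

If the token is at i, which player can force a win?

A0 = {l}
A1: add {m} — m (Runner) has m→l.
A2: add {n} — n (Runner) has n→m.
A3: add {k} — k (Runner) has k→n.
A4 = A3; e.g. h (Keeper) can still go to i. Fixed point.
i never enters the attractor, so Keeper can avoid the target forever.

Keeper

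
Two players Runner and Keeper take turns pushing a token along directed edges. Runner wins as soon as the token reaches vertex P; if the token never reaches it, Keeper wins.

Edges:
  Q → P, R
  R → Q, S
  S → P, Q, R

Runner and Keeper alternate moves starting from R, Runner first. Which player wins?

Track states (vertex, player-to-move).
A0 = {(P,Runner), (P,Keeper)}
A1: add {(Q,Runner), (S,Runner)}.
A2: add {(R,Keeper)}.
A3 = A2; e.g. (Q,Keeper) stays out. (R,Runner) never enters ⇒ Keeper avoids the target.

Keeper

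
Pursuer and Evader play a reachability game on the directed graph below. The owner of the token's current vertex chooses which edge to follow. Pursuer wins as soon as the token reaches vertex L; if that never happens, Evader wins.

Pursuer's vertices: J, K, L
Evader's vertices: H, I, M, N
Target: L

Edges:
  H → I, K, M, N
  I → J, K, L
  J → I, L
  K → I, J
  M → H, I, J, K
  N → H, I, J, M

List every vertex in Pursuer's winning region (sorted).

A0 = {L}
A1: add {J} — J (Pursuer) has J→L.
A2: add {K} — K (Pursuer) has K→J.
A3: add {I} — I (Evader): all of {J, K, L} already in.
A4 = A3; e.g. H (Evader) can still go to M. Fixed point.
Pursuer's winning region = {I, J, K, L}.

I, J, K, L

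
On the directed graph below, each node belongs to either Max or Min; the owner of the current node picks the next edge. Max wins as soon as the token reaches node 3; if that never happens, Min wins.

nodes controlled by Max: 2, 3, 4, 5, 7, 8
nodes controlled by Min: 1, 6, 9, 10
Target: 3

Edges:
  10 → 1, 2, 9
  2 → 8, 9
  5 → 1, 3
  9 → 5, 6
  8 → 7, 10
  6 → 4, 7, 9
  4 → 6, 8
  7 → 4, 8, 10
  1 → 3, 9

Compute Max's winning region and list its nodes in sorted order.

A0 = {3}
A1: add {5} — 5 (Max) has 5→3.
A2 = A1; e.g. 1 (Min) can still go to 9. Fixed point.
Max's winning region = {3, 5}.

3, 5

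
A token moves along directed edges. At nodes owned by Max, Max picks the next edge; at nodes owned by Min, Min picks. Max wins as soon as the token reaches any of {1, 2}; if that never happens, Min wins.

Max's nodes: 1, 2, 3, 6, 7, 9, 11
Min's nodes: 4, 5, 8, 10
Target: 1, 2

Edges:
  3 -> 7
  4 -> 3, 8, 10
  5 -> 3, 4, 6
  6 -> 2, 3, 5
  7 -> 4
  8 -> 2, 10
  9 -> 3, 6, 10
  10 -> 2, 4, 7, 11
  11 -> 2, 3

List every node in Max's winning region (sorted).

1, 2, 6, 9, 11

A0 = {1, 2}
A1: add {6, 11} — 6 (Max) has 6→2; 11 (Max) has 11→2.
A2: add {9} — 9 (Max) has 9→6.
A3 = A2; e.g. 3 (Max) has no edge into A2. Fixed point.
Max's winning region = {1, 2, 6, 9, 11}.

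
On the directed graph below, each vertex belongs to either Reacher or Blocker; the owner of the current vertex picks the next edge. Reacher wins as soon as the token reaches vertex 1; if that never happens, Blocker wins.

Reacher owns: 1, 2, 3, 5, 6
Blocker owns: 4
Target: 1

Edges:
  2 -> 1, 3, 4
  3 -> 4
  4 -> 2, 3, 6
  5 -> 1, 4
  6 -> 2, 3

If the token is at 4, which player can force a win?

A0 = {1}
A1: add {2, 5} — 2 (Reacher) has 2→1; 5 (Reacher) has 5→1.
A2: add {6} — 6 (Reacher) has 6→2.
A3 = A2; e.g. 3 (Reacher) has no edge into A2. Fixed point.
4 never enters the attractor, so Blocker can avoid the target forever.

Blocker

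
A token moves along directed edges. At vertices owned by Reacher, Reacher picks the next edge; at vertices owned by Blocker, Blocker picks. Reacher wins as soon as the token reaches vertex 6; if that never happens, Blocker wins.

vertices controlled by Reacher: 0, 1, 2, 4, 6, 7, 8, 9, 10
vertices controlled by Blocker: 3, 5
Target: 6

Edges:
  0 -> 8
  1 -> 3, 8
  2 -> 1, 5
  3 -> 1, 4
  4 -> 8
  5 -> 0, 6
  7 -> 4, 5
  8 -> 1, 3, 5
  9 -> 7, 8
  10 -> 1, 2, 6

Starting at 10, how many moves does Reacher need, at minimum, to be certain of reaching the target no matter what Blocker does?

A0 = {6}
A1: add {10} — 10 (Reacher) has 10→6.
A2 = A1; e.g. 0 (Reacher) has no edge into A1. Fixed point.
10 enters the attractor at level 1, so Reacher can force the target in 1 move from there.

1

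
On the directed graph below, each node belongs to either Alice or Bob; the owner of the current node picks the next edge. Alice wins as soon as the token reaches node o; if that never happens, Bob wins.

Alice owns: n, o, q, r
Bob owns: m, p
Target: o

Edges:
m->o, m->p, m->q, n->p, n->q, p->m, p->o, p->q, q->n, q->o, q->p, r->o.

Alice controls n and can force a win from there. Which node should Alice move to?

q

A0 = {o}
A1: add {q, r} — q (Alice) has q→o; r (Alice) has r→o.
A2: add {n} — n (Alice) has n→q.
A3 = A2; e.g. m (Bob) can still go to p. Fixed point.
From n, successor q is in the attractor (rank 1); the other successor p is not.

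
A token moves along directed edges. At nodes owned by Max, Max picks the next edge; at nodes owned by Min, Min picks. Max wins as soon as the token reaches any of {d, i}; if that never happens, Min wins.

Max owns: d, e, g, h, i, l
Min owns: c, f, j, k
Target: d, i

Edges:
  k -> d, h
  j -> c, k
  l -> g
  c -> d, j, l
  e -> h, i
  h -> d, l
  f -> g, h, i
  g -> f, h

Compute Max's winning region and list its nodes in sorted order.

d, e, f, g, h, i, k, l

A0 = {d, i}
A1: add {e, h} — e (Max) has e→i; h (Max) has h→d.
A2: add {g, k} — g (Max) has g→h; k (Min): all of {d, h} already in.
A3: add {f, l} — f (Min): all of {g, h, i} already in; l (Max) has l→g.
A4 = A3; e.g. c (Min) can still go to j. Fixed point.
Max's winning region = {d, e, f, g, h, i, k, l}.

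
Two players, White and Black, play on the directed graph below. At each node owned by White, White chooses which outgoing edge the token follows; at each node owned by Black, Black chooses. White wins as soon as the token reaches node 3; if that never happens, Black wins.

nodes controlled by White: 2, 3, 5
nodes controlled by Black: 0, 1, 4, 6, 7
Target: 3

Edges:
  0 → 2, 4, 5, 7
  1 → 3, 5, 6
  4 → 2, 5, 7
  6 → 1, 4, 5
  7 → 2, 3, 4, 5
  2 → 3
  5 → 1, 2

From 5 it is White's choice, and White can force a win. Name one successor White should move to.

A0 = {3}
A1: add {2} — 2 (White) has 2→3.
A2: add {5} — 5 (White) has 5→2.
A3 = A2; e.g. 0 (Black) can still go to 4. Fixed point.
From 5, successor 2 is in the attractor (rank 1); the other successor 1 is not.

2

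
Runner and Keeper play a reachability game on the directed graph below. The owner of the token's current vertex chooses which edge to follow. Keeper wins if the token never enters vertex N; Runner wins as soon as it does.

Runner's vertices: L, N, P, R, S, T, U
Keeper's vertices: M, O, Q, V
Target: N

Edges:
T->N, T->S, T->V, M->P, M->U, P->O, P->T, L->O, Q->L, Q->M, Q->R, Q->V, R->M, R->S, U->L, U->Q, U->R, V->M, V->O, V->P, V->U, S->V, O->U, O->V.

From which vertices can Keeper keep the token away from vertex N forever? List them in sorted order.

A0 = {N}
A1: add {T} — T (Runner) has T→N.
A2: add {P} — P (Runner) has P→T.
A3 = A2; e.g. L (Runner) has no edge into A2. Fixed point.
Runner's attractor = {N, P, T}; Keeper avoids the target exactly from the complement.

L, M, O, Q, R, S, U, V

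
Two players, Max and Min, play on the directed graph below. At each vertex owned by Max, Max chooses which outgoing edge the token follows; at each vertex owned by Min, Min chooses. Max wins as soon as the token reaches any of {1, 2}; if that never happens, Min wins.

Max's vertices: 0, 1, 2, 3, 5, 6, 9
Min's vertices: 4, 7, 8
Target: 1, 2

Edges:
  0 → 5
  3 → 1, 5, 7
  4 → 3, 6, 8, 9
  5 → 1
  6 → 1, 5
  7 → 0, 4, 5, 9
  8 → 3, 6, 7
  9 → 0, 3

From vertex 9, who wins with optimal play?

A0 = {1, 2}
A1: add {3, 5, 6} — 3 (Max) has 3→1; 5 (Max) has 5→1; 6 (Max) has 6→1.
A2: add {0, 9} — 0 (Max) has 0→5; 9 (Max) has 9→3.
A3 = A2; e.g. 4 (Min) can still go to 8. Fixed point.
9 ∈ A2, so Max can force the target.

Max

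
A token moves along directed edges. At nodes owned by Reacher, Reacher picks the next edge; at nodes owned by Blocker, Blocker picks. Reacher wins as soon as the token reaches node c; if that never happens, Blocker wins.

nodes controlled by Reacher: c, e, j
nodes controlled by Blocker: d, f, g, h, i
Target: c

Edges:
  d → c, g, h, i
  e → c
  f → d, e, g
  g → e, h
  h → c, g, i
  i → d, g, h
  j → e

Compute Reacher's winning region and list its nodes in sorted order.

c, e, j

A0 = {c}
A1: add {e} — e (Reacher) has e→c.
A2: add {j} — j (Reacher) has j→e.
A3 = A2; e.g. d (Blocker) can still go to g. Fixed point.
Reacher's winning region = {c, e, j}.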